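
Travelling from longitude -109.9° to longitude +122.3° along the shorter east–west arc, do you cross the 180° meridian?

Yes

Naïve |122.3 − -109.9| = 232.2° > 180°, so the shorter arc goes the other way round — across 180°.
Signed shortest Δλ = ((122.3 − -109.9 + 180) mod 360) − 180 = -127.8°.
Going west by 127.8° from -109.9° passes through 180° before reaching +122.3°.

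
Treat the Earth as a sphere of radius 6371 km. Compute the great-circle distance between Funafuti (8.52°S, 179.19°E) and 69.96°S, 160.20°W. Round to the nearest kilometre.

Δλ = -160.20 − 179.19 = -339.39°; wrapped into (−180°, 180°]: 20.61°.
Δφ = -69.96 − -8.52 = -61.44°.
a = sin²(Δφ/2) + cos φ₁ · cos φ₂ · sin²(Δλ/2) = 0.271806.
c = 2·atan2(√a, √(1−a)) = 1.09686 rad → d = 6371·c ≈ 6988.12 km.

6988 km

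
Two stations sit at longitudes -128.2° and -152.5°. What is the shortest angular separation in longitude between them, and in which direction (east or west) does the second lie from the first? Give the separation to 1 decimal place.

24.3° west

Raw difference: -152.5 − -128.2 = -24.3°.
Normalise into (−180°, 180°]: -24.3° stays -24.3°.
Negative ⇒ the second point lies to the west; separation 24.3°.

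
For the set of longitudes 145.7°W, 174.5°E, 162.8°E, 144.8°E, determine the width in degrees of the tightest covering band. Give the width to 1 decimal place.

69.5°

Sort the longitudes: -145.7°, +144.8°, +162.8°, +174.5°.
Eastward gaps between consecutive values (wrapping around): 290.5°, 18.0°, 11.7°, 39.8°.
Largest gap = 290.5° ⇒ minimal covering band is its complement: 360° − 290.5° = 69.5°.
Band runs from +144.8° eastward to -145.7°, crossing the antimeridian.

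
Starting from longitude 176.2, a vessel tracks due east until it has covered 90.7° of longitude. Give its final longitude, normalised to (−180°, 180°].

Start at +176.2°; shift +90.7° → +266.9°.
+266.9° lies outside (−180°, 180°]; subtract 360° → -93.1°.

-93.1°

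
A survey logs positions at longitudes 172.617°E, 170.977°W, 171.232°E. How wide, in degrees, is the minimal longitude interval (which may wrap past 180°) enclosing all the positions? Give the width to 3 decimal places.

17.791°

Sort the longitudes: -170.977°, +171.232°, +172.617°.
Eastward gaps between consecutive values (wrapping around): 342.209°, 1.385°, 16.406°.
Largest gap = 342.209° ⇒ minimal covering band is its complement: 360° − 342.209° = 17.791°.
Band runs from +171.232° eastward to -170.977°, crossing the antimeridian.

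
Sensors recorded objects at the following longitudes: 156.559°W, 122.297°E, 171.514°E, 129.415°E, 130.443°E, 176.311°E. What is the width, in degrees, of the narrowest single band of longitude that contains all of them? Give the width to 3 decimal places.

Sort the longitudes: -156.559°, +122.297°, +129.415°, +130.443°, +171.514°, +176.311°.
Eastward gaps between consecutive values (wrapping around): 278.856°, 7.118°, 1.028°, 41.071°, 4.797°, 27.130°.
Largest gap = 278.856° ⇒ minimal covering band is its complement: 360° − 278.856° = 81.144°.
Band runs from +122.297° eastward to -156.559°, crossing the antimeridian.

81.144°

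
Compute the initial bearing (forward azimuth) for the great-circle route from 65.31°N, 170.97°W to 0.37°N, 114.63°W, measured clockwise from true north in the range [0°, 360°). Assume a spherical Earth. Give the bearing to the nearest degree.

Δλ = -114.63 − -170.97 = 56.34°.
θ = atan2( sin Δλ · cos φ₂ , cos φ₁ · sin φ₂ − sin φ₁ · cos φ₂ · cos Δλ )
  = atan2(0.83232, -0.50089) = 121.039° → normalised to [0°, 360°): 121.039°.

121°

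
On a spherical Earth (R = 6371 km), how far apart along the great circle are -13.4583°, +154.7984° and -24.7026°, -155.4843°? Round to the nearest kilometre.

Δλ = -155.4843 − 154.7984 = -310.2827°; wrapped into (−180°, 180°]: 49.7173°.
Δφ = -24.7026 − -13.4583 = -11.2443°.
a = sin²(Δφ/2) + cos φ₁ · cos φ₂ · sin²(Δλ/2) = 0.165737.
c = 2·atan2(√a, √(1−a)) = 0.83857 rad → d = 6371·c ≈ 5342.54 km.

5343 km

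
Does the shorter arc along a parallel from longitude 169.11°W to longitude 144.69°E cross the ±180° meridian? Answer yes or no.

Yes

Naïve |144.69 − -169.11| = 313.8° > 180°, so the shorter arc goes the other way round — across 180°.
Signed shortest Δλ = ((144.69 − -169.11 + 180) mod 360) − 180 = -46.2°.
Going west by 46.2° from -169.11° passes through 180° before reaching +144.69°.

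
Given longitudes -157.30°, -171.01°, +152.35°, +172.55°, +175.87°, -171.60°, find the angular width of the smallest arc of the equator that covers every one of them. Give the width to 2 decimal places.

50.35°

Sort the longitudes: -171.60°, -171.01°, -157.30°, +152.35°, +172.55°, +175.87°.
Eastward gaps between consecutive values (wrapping around): 0.59°, 13.71°, 309.65°, 20.20°, 3.32°, 12.53°.
Largest gap = 309.65° ⇒ minimal covering band is its complement: 360° − 309.65° = 50.35°.
Band runs from +152.35° eastward to -157.30°, crossing the antimeridian.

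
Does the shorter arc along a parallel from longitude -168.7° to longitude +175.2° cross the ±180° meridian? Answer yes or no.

Naïve |175.2 − -168.7| = 343.9° > 180°, so the shorter arc goes the other way round — across 180°.
Signed shortest Δλ = ((175.2 − -168.7 + 180) mod 360) − 180 = -16.1°.
Going west by 16.1° from -168.7° passes through 180° before reaching +175.2°.

Yes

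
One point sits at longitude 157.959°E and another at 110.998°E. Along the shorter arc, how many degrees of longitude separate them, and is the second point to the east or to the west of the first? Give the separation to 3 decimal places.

Raw difference: 110.998 − 157.959 = -46.961°.
Normalise into (−180°, 180°]: -46.961° stays -46.961°.
Negative ⇒ the second point lies to the west; separation 46.961°.

46.961° west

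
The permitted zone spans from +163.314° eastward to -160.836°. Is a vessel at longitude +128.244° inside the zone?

No

Band width going east from +163.314° to -160.836°: ((-160.836 − 163.314) mod 360) = 35.850°.
Offset of +128.244° east of the west edge: ((128.244 − 163.314) mod 360) = 324.930°.
324.930° > 35.850° ⇒ outside.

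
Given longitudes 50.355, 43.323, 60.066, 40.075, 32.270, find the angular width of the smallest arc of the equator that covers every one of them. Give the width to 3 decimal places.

27.796°

Sort the longitudes: +32.270°, +40.075°, +43.323°, +50.355°, +60.066°.
Eastward gaps between consecutive values (wrapping around): 7.805°, 3.248°, 7.032°, 9.711°, 332.204°.
Largest gap = 332.204° ⇒ minimal covering band is its complement: 360° − 332.204° = 27.796°.
Band runs from +32.270° eastward to +60.066°.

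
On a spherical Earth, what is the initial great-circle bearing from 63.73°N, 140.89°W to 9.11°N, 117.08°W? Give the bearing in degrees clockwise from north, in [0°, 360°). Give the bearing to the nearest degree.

Δλ = -117.08 − -140.89 = 23.81°.
θ = atan2( sin Δλ · cos φ₂ , cos φ₁ · sin φ₂ − sin φ₁ · cos φ₂ · cos Δλ )
  = atan2(0.39861, -0.73997) = 151.689° → normalised to [0°, 360°): 151.689°.

152°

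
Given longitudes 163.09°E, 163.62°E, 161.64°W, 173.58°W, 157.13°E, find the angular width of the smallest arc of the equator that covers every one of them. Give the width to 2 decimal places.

41.23°

Sort the longitudes: -173.58°, -161.64°, +157.13°, +163.09°, +163.62°.
Eastward gaps between consecutive values (wrapping around): 11.94°, 318.77°, 5.96°, 0.53°, 22.80°.
Largest gap = 318.77° ⇒ minimal covering band is its complement: 360° − 318.77° = 41.23°.
Band runs from +157.13° eastward to -161.64°, crossing the antimeridian.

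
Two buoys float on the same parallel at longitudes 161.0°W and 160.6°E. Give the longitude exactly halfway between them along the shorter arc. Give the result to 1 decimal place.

Signed shortest Δλ from -161.0° to +160.6° is -38.4°.
Midpoint longitude = -161.0° + (-38.4°)/2 = -161.0° − 19.2° = -180.2°.
Normalise into (−180°, 180°]: +179.8°.
(The naïve average (-161.0 + +160.6)/2 = -0.2° is on the wrong side of the globe.)

179.8°E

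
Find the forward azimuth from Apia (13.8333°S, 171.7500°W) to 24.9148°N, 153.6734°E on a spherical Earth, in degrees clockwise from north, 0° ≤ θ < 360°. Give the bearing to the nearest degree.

Δλ = 153.6734 − -171.7500 = 325.4234°; wrapped into (−180°, 180°]: -34.5766°.
θ = atan2( sin Δλ · cos φ₂ , cos φ₁ · sin φ₂ − sin φ₁ · cos φ₂ · cos Δλ )
  = atan2(-0.51469, 0.58760) = -41.216° → normalised to [0°, 360°): 318.784°.

319°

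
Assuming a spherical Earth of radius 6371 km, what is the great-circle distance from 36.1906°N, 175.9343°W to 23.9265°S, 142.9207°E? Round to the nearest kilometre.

Δλ = 142.9207 − -175.9343 = 318.8550°; wrapped into (−180°, 180°]: -41.1450°.
Δφ = -23.9265 − 36.1906 = -60.1171°.
a = sin²(Δφ/2) + cos φ₁ · cos φ₂ · sin²(Δλ/2) = 0.341975.
c = 2·atan2(√a, √(1−a)) = 1.24923 rad → d = 6371·c ≈ 7958.86 km.

7959 km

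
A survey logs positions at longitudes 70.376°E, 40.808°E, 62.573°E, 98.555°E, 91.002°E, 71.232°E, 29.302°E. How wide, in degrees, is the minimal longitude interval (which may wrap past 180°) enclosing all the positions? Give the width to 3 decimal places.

Sort the longitudes: +29.302°, +40.808°, +62.573°, +70.376°, +71.232°, +91.002°, +98.555°.
Eastward gaps between consecutive values (wrapping around): 11.506°, 21.765°, 7.803°, 0.856°, 19.770°, 7.553°, 290.747°.
Largest gap = 290.747° ⇒ minimal covering band is its complement: 360° − 290.747° = 69.253°.
Band runs from +29.302° eastward to +98.555°.

69.253°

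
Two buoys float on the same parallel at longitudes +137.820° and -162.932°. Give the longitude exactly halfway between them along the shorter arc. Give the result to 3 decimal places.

Signed shortest Δλ from +137.820° to -162.932° is +59.248°.
Midpoint longitude = +137.820° + (+59.248°)/2 = +137.820° + 29.624° = +167.444°.
(The naïve average (+137.820 + -162.932)/2 = -12.556° is on the wrong side of the globe.)

+167.444°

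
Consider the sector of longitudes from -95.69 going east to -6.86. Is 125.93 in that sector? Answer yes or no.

Band width going east from -95.69° to -6.86°: ((-6.86 − -95.69) mod 360) = 88.83°.
Offset of +125.93° east of the west edge: ((125.93 − -95.69) mod 360) = 221.62°.
221.62° > 88.83° ⇒ outside.

No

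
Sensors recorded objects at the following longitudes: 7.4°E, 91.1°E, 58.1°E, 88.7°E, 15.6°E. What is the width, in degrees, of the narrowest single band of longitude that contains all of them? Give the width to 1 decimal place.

Sort the longitudes: +7.4°, +15.6°, +58.1°, +88.7°, +91.1°.
Eastward gaps between consecutive values (wrapping around): 8.2°, 42.5°, 30.6°, 2.4°, 276.3°.
Largest gap = 276.3° ⇒ minimal covering band is its complement: 360° − 276.3° = 83.7°.
Band runs from +7.4° eastward to +91.1°.

83.7°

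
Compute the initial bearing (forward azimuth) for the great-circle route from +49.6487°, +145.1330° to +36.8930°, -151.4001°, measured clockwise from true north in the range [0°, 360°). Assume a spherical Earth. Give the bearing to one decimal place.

80.8°

Δλ = -151.4001 − 145.1330 = -296.5331°; wrapped into (−180°, 180°]: 63.4669°.
θ = atan2( sin Δλ · cos φ₂ , cos φ₁ · sin φ₂ − sin φ₁ · cos φ₂ · cos Δλ )
  = atan2(0.71552, 0.11643) = 80.758° → normalised to [0°, 360°): 80.758°.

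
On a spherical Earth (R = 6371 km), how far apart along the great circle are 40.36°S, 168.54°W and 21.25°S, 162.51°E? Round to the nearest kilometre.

3460 km

Δλ = 162.51 − -168.54 = 331.05°; wrapped into (−180°, 180°]: -28.95°.
Δφ = -21.25 − -40.36 = 19.11°.
a = sin²(Δφ/2) + cos φ₁ · cos φ₂ · sin²(Δλ/2) = 0.071925.
c = 2·atan2(√a, √(1−a)) = 0.54303 rad → d = 6371·c ≈ 3459.61 km.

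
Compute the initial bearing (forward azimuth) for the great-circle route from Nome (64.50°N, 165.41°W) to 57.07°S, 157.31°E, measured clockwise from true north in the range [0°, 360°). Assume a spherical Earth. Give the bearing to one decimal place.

Δλ = 157.31 − -165.41 = 322.72°; wrapped into (−180°, 180°]: -37.28°.
θ = atan2( sin Δλ · cos φ₂ , cos φ₁ · sin φ₂ − sin φ₁ · cos φ₂ · cos Δλ )
  = atan2(-0.32927, -0.75175) = -156.346° → normalised to [0°, 360°): 203.654°.

203.7°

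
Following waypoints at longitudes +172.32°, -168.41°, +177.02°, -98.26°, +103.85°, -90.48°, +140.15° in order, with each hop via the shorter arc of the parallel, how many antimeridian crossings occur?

6

Leg 1: +172.32° → -168.41°, shortest Δλ = 19.27° (east) — crosses 180°.
Leg 2: -168.41° → +177.02°, shortest Δλ = -14.57° (west) — crosses 180°.
Leg 3: +177.02° → -98.26°, shortest Δλ = 84.72° (east) — crosses 180°.
Leg 4: -98.26° → +103.85°, shortest Δλ = -157.89° (west) — crosses 180°.
Leg 5: +103.85° → -90.48°, shortest Δλ = 165.67° (east) — crosses 180°.
Leg 6: -90.48° → +140.15°, shortest Δλ = -129.37° (west) — crosses 180°.
Total crossings: 6.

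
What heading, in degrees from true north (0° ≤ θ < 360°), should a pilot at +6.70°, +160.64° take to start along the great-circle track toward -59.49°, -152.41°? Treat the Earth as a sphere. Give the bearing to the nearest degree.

Δλ = -152.41 − 160.64 = -313.05°; wrapped into (−180°, 180°]: 46.95°.
θ = atan2( sin Δλ · cos φ₂ , cos φ₁ · sin φ₂ − sin φ₁ · cos φ₂ · cos Δλ )
  = atan2(0.37100, -0.89609) = 157.510° → normalised to [0°, 360°): 157.510°.

158°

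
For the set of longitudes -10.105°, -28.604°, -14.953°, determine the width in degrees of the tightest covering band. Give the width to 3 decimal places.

Sort the longitudes: -28.604°, -14.953°, -10.105°.
Eastward gaps between consecutive values (wrapping around): 13.651°, 4.848°, 341.501°.
Largest gap = 341.501° ⇒ minimal covering band is its complement: 360° − 341.501° = 18.499°.
Band runs from -28.604° eastward to -10.105°.

18.499°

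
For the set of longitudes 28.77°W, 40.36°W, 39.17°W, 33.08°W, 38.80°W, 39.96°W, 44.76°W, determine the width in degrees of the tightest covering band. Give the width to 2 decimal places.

15.99°

Sort the longitudes: -44.76°, -40.36°, -39.96°, -39.17°, -38.80°, -33.08°, -28.77°.
Eastward gaps between consecutive values (wrapping around): 4.40°, 0.40°, 0.79°, 0.37°, 5.72°, 4.31°, 344.01°.
Largest gap = 344.01° ⇒ minimal covering band is its complement: 360° − 344.01° = 15.99°.
Band runs from -44.76° eastward to -28.77°.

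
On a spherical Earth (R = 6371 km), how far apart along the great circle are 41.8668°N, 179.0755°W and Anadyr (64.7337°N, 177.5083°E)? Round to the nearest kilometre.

2552 km

Δλ = 177.5083 − -179.0755 = 356.5838°; wrapped into (−180°, 180°]: -3.4162°.
Δφ = 64.7337 − 41.8668 = 22.8669°.
a = sin²(Δφ/2) + cos φ₁ · cos φ₂ · sin²(Δλ/2) = 0.039577.
c = 2·atan2(√a, √(1−a)) = 0.40055 rad → d = 6371·c ≈ 2551.93 km.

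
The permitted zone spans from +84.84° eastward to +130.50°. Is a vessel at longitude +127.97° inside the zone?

Band width going east from +84.84° to +130.50°: ((130.50 − 84.84) mod 360) = 45.66°.
Offset of +127.97° east of the west edge: ((127.97 − 84.84) mod 360) = 43.13°.
43.13° ≤ 45.66° ⇒ inside.

Yes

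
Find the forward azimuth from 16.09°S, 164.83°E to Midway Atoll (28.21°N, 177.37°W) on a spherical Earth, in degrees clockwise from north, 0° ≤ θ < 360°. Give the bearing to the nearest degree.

21°

Δλ = -177.37 − 164.83 = -342.20°; wrapped into (−180°, 180°]: 17.80°.
θ = atan2( sin Δλ · cos φ₂ , cos φ₁ · sin φ₂ − sin φ₁ · cos φ₂ · cos Δλ )
  = atan2(0.26939, 0.68672) = 21.419° → normalised to [0°, 360°): 21.419°.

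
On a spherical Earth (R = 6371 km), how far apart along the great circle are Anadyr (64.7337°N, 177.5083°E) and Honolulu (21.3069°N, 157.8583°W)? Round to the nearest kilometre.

Δλ = -157.8583 − 177.5083 = -335.3666°; wrapped into (−180°, 180°]: 24.6334°.
Δφ = 21.3069 − 64.7337 = -43.4268°.
a = sin²(Δφ/2) + cos φ₁ · cos φ₂ · sin²(Δλ/2) = 0.154968.
c = 2·atan2(√a, √(1−a)) = 0.80922 rad → d = 6371·c ≈ 5155.53 km.

5156 km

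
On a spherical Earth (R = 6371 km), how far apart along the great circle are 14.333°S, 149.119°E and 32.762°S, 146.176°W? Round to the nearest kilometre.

6803 km

Δλ = -146.176 − 149.119 = -295.295°; wrapped into (−180°, 180°]: 64.705°.
Δφ = -32.762 − -14.333 = -18.429°.
a = sin²(Δφ/2) + cos φ₁ · cos φ₂ · sin²(Δλ/2) = 0.258954.
c = 2·atan2(√a, √(1−a)) = 1.06776 rad → d = 6371·c ≈ 6802.67 km.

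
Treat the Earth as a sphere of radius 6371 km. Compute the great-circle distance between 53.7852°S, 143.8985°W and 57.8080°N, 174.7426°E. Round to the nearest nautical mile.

6996 nmi

Δλ = 174.7426 − -143.8985 = 318.6411°; wrapped into (−180°, 180°]: -41.3589°.
Δφ = 57.8080 − -53.7852 = 111.5932°.
a = sin²(Δφ/2) + cos φ₁ · cos φ₂ · sin²(Δλ/2) = 0.723260.
c = 2·atan2(√a, √(1−a)) = 2.03367 rad → d = 6371·c ≈ 12956.50 km ≈ 6995.95 nmi.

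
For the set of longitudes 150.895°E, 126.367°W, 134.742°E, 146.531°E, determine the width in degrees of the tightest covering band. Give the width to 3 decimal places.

98.891°

Sort the longitudes: -126.367°, +134.742°, +146.531°, +150.895°.
Eastward gaps between consecutive values (wrapping around): 261.109°, 11.789°, 4.364°, 82.738°.
Largest gap = 261.109° ⇒ minimal covering band is its complement: 360° − 261.109° = 98.891°.
Band runs from +134.742° eastward to -126.367°, crossing the antimeridian.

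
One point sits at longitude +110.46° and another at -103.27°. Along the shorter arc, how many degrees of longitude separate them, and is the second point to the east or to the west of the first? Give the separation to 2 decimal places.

Raw difference: -103.27 − 110.46 = -213.73°.
Normalise into (−180°, 180°]: -213.73° + 360° = 146.27°.
Positive ⇒ the second point lies to the east; separation 146.27°.

146.27° east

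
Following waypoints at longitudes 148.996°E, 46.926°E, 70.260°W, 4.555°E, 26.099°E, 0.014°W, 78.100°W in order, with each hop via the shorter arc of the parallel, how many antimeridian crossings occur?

0

Leg 1: +148.996° → +46.926°, shortest Δλ = -102.07° (west) — does not cross 180°.
Leg 2: +46.926° → -70.260°, shortest Δλ = -117.186° (west) — does not cross 180°.
Leg 3: -70.260° → +4.555°, shortest Δλ = 74.815° (east) — does not cross 180°.
Leg 4: +4.555° → +26.099°, shortest Δλ = 21.544° (east) — does not cross 180°.
Leg 5: +26.099° → -0.014°, shortest Δλ = -26.113° (west) — does not cross 180°.
Leg 6: -0.014° → -78.100°, shortest Δλ = -78.086° (west) — does not cross 180°.
Total crossings: 0.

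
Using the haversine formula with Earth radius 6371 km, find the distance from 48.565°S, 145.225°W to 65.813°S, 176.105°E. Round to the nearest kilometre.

2937 km

Δλ = 176.105 − -145.225 = 321.330°; wrapped into (−180°, 180°]: -38.670°.
Δφ = -65.813 − -48.565 = -17.248°.
a = sin²(Δφ/2) + cos φ₁ · cos φ₂ · sin²(Δλ/2) = 0.052207.
c = 2·atan2(√a, √(1−a)) = 0.46105 rad → d = 6371·c ≈ 2937.36 km.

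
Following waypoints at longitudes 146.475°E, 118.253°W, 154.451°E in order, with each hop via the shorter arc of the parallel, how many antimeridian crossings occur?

Leg 1: +146.475° → -118.253°, shortest Δλ = 95.272° (east) — crosses 180°.
Leg 2: -118.253° → +154.451°, shortest Δλ = -87.296° (west) — crosses 180°.
Total crossings: 2.

2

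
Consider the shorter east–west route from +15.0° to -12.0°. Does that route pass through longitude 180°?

No

Signed shortest Δλ = ((-12.0 − 15.0 + 180) mod 360) − 180 = -27.0°.
Going west by 27.0° from +15.0° reaches -12.0° without touching 180°.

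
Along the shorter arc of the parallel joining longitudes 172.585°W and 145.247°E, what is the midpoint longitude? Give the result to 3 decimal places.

166.331°E

Signed shortest Δλ from -172.585° to +145.247° is -42.168°.
Midpoint longitude = -172.585° + (-42.168°)/2 = -172.585° − 21.084° = -193.669°.
Normalise into (−180°, 180°]: +166.331°.
(The naïve average (-172.585 + +145.247)/2 = -13.669° is on the wrong side of the globe.)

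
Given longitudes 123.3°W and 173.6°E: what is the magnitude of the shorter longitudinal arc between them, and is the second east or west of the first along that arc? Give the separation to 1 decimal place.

Raw difference: 173.6 − -123.3 = 296.9°.
Normalise into (−180°, 180°]: 296.9° − 360° = -63.1°.
Negative ⇒ the second point lies to the west; separation 63.1°.

63.1° west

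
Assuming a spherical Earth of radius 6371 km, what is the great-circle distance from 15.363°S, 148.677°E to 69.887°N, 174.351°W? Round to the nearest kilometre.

9905 km

Δλ = -174.351 − 148.677 = -323.028°; wrapped into (−180°, 180°]: 36.972°.
Δφ = 69.887 − -15.363 = 85.250°.
a = sin²(Δφ/2) + cos φ₁ · cos φ₂ · sin²(Δλ/2) = 0.491932.
c = 2·atan2(√a, √(1−a)) = 1.55466 rad → d = 6371·c ≈ 9904.73 km.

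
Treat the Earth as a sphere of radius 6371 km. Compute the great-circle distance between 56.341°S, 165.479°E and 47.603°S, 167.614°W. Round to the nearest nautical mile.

1115 nmi

Δλ = -167.614 − 165.479 = -333.093°; wrapped into (−180°, 180°]: 26.907°.
Δφ = -47.603 − -56.341 = 8.738°.
a = sin²(Δφ/2) + cos φ₁ · cos φ₂ · sin²(Δλ/2) = 0.026032.
c = 2·atan2(√a, √(1−a)) = 0.32410 rad → d = 6371·c ≈ 2064.87 km ≈ 1114.94 nmi.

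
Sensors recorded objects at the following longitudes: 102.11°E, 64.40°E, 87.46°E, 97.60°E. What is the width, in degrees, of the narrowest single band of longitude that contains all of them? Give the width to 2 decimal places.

Sort the longitudes: +64.40°, +87.46°, +97.60°, +102.11°.
Eastward gaps between consecutive values (wrapping around): 23.06°, 10.14°, 4.51°, 322.29°.
Largest gap = 322.29° ⇒ minimal covering band is its complement: 360° − 322.29° = 37.71°.
Band runs from +64.40° eastward to +102.11°.

37.71°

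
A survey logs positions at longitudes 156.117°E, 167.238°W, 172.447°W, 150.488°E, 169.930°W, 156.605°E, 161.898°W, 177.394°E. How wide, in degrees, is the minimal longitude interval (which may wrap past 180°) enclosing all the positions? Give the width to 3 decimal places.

Sort the longitudes: -172.447°, -169.930°, -167.238°, -161.898°, +150.488°, +156.117°, +156.605°, +177.394°.
Eastward gaps between consecutive values (wrapping around): 2.517°, 2.692°, 5.340°, 312.386°, 5.629°, 0.488°, 20.789°, 10.159°.
Largest gap = 312.386° ⇒ minimal covering band is its complement: 360° − 312.386° = 47.614°.
Band runs from +150.488° eastward to -161.898°, crossing the antimeridian.

47.614°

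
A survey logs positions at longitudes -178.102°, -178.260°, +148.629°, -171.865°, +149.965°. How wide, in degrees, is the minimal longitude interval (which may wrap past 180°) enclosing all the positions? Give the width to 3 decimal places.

39.506°

Sort the longitudes: -178.260°, -178.102°, -171.865°, +148.629°, +149.965°.
Eastward gaps between consecutive values (wrapping around): 0.158°, 6.237°, 320.494°, 1.336°, 31.775°.
Largest gap = 320.494° ⇒ minimal covering band is its complement: 360° − 320.494° = 39.506°.
Band runs from +148.629° eastward to -171.865°, crossing the antimeridian.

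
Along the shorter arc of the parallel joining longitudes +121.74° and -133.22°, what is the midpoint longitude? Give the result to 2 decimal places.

Signed shortest Δλ from +121.74° to -133.22° is +105.04°.
Midpoint longitude = +121.74° + (+105.04°)/2 = +121.74° + 52.52° = +174.26°.
(The naïve average (+121.74 + -133.22)/2 = -5.74° is on the wrong side of the globe.)

+174.26°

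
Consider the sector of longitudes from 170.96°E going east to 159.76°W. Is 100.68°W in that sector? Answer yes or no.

Band width going east from +170.96° to -159.76°: ((-159.76 − 170.96) mod 360) = 29.28°.
Offset of -100.68° east of the west edge: ((-100.68 − 170.96) mod 360) = 88.36°.
88.36° > 29.28° ⇒ outside.

No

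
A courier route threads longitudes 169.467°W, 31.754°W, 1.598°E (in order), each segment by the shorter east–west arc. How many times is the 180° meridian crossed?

0

Leg 1: -169.467° → -31.754°, shortest Δλ = 137.713° (east) — does not cross 180°.
Leg 2: -31.754° → +1.598°, shortest Δλ = 33.352° (east) — does not cross 180°.
Total crossings: 0.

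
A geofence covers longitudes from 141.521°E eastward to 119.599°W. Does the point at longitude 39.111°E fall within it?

Band width going east from +141.521° to -119.599°: ((-119.599 − 141.521) mod 360) = 98.880°.
Offset of +39.111° east of the west edge: ((39.111 − 141.521) mod 360) = 257.590°.
257.590° > 98.880° ⇒ outside.

No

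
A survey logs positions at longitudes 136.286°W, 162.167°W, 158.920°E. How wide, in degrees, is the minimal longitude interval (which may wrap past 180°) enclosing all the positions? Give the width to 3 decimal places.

64.794°

Sort the longitudes: -162.167°, -136.286°, +158.920°.
Eastward gaps between consecutive values (wrapping around): 25.881°, 295.206°, 38.913°.
Largest gap = 295.206° ⇒ minimal covering band is its complement: 360° − 295.206° = 64.794°.
Band runs from +158.920° eastward to -136.286°, crossing the antimeridian.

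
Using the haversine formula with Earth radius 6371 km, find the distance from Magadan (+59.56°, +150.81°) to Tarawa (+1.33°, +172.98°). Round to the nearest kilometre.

6752 km

Δλ = 172.98 − 150.81 = 22.17°.
Δφ = 1.33 − 59.56 = -58.23°.
a = sin²(Δφ/2) + cos φ₁ · cos φ₂ · sin²(Δλ/2) = 0.255468.
c = 2·atan2(√a, √(1−a)) = 1.05978 rad → d = 6371·c ≈ 6751.86 km.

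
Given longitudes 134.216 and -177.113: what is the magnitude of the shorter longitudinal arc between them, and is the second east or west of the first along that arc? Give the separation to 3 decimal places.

48.671° east

Raw difference: -177.113 − 134.216 = -311.329°.
Normalise into (−180°, 180°]: -311.329° + 360° = 48.671°.
Positive ⇒ the second point lies to the east; separation 48.671°.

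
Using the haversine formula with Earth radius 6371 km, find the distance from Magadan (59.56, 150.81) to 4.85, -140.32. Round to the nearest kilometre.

Δλ = -140.32 − 150.81 = -291.13°; wrapped into (−180°, 180°]: 68.87°.
Δφ = 4.85 − 59.56 = -54.71°.
a = sin²(Δφ/2) + cos φ₁ · cos φ₂ · sin²(Δλ/2) = 0.372563.
c = 2·atan2(√a, √(1−a)) = 1.31308 rad → d = 6371·c ≈ 8365.62 km.

8366 km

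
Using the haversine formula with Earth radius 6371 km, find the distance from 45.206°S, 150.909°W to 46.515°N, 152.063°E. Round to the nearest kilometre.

Δλ = 152.063 − -150.909 = 302.972°; wrapped into (−180°, 180°]: -57.028°.
Δφ = 46.515 − -45.206 = 91.721°.
a = sin²(Δφ/2) + cos φ₁ · cos φ₂ · sin²(Δλ/2) = 0.625507.
c = 2·atan2(√a, √(1−a)) = 1.82452 rad → d = 6371·c ≈ 11624.05 km.

11624 km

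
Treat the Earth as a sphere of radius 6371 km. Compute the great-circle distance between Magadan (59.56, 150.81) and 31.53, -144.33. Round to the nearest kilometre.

5630 km

Δλ = -144.33 − 150.81 = -295.14°; wrapped into (−180°, 180°]: 64.86°.
Δφ = 31.53 − 59.56 = -28.03°.
a = sin²(Δφ/2) + cos φ₁ · cos φ₂ · sin²(Δλ/2) = 0.182839.
c = 2·atan2(√a, √(1−a)) = 0.88367 rad → d = 6371·c ≈ 5629.84 km.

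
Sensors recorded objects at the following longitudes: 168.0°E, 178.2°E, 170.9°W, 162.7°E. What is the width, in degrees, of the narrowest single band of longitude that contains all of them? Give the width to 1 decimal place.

26.4°

Sort the longitudes: -170.9°, +162.7°, +168.0°, +178.2°.
Eastward gaps between consecutive values (wrapping around): 333.6°, 5.3°, 10.2°, 10.9°.
Largest gap = 333.6° ⇒ minimal covering band is its complement: 360° − 333.6° = 26.4°.
Band runs from +162.7° eastward to -170.9°, crossing the antimeridian.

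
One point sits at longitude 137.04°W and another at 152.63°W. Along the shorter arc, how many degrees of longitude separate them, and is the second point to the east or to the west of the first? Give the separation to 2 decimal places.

15.59° west

Raw difference: -152.63 − -137.04 = -15.59°.
Normalise into (−180°, 180°]: -15.59° stays -15.59°.
Negative ⇒ the second point lies to the west; separation 15.59°.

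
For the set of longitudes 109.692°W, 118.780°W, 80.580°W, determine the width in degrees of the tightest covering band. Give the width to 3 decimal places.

38.200°

Sort the longitudes: -118.780°, -109.692°, -80.580°.
Eastward gaps between consecutive values (wrapping around): 9.088°, 29.112°, 321.800°.
Largest gap = 321.800° ⇒ minimal covering band is its complement: 360° − 321.800° = 38.200°.
Band runs from -118.780° eastward to -80.580°.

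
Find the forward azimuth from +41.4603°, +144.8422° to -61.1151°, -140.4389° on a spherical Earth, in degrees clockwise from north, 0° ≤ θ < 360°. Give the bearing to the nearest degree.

Δλ = -140.4389 − 144.8422 = -285.2811°; wrapped into (−180°, 180°]: 74.7189°.
θ = atan2( sin Δλ · cos φ₂ , cos φ₁ · sin φ₂ − sin φ₁ · cos φ₂ · cos Δλ )
  = atan2(0.46597, -0.74047) = 147.818° → normalised to [0°, 360°): 147.818°.

148°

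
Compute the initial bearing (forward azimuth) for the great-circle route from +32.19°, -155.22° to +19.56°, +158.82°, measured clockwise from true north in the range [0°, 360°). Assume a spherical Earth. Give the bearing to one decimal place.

Δλ = 158.82 − -155.22 = 314.04°; wrapped into (−180°, 180°]: -45.96°.
θ = atan2( sin Δλ · cos φ₂ , cos φ₁ · sin φ₂ − sin φ₁ · cos φ₂ · cos Δλ )
  = atan2(-0.67737, -0.06563) = -95.534° → normalised to [0°, 360°): 264.466°.

264.5°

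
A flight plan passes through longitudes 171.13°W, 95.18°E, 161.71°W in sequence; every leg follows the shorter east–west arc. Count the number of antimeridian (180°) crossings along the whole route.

Leg 1: -171.13° → +95.18°, shortest Δλ = -93.69° (west) — crosses 180°.
Leg 2: +95.18° → -161.71°, shortest Δλ = 103.11° (east) — crosses 180°.
Total crossings: 2.

2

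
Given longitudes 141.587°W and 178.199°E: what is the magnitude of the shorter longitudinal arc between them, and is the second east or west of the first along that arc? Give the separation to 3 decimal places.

Raw difference: 178.199 − -141.587 = 319.786°.
Normalise into (−180°, 180°]: 319.786° − 360° = -40.214°.
Negative ⇒ the second point lies to the west; separation 40.214°.

40.214° west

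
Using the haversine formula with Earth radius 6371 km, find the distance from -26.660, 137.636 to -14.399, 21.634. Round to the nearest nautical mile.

Δλ = 21.634 − 137.636 = -116.002°.
Δφ = -14.399 − -26.660 = 12.261°.
a = sin²(Δφ/2) + cos φ₁ · cos φ₂ · sin²(Δλ/2) = 0.633954.
c = 2·atan2(√a, √(1−a)) = 1.84202 rad → d = 6371·c ≈ 11735.49 km ≈ 6336.66 nmi.

6337 nmi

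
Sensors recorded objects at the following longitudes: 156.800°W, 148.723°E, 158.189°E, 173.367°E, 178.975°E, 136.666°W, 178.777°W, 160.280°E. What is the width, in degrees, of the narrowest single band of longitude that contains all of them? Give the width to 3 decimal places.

Sort the longitudes: -178.777°, -156.800°, -136.666°, +148.723°, +158.189°, +160.280°, +173.367°, +178.975°.
Eastward gaps between consecutive values (wrapping around): 21.977°, 20.134°, 285.389°, 9.466°, 2.091°, 13.087°, 5.608°, 2.248°.
Largest gap = 285.389° ⇒ minimal covering band is its complement: 360° − 285.389° = 74.611°.
Band runs from +148.723° eastward to -136.666°, crossing the antimeridian.

74.611°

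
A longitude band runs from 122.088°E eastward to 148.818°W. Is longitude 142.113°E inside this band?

Yes

Band width going east from +122.088° to -148.818°: ((-148.818 − 122.088) mod 360) = 89.094°.
Offset of +142.113° east of the west edge: ((142.113 − 122.088) mod 360) = 20.025°.
20.025° ≤ 89.094° ⇒ inside.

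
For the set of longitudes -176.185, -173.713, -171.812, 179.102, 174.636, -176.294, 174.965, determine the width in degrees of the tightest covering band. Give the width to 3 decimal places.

13.552°

Sort the longitudes: -176.294°, -176.185°, -173.713°, -171.812°, +174.636°, +174.965°, +179.102°.
Eastward gaps between consecutive values (wrapping around): 0.109°, 2.472°, 1.901°, 346.448°, 0.329°, 4.137°, 4.604°.
Largest gap = 346.448° ⇒ minimal covering band is its complement: 360° − 346.448° = 13.552°.
Band runs from +174.636° eastward to -171.812°, crossing the antimeridian.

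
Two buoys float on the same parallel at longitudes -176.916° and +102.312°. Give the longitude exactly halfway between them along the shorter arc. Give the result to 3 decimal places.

Signed shortest Δλ from -176.916° to +102.312° is -80.772°.
Midpoint longitude = -176.916° + (-80.772°)/2 = -176.916° − 40.386° = -217.302°.
Normalise into (−180°, 180°]: +142.698°.
(The naïve average (-176.916 + +102.312)/2 = -37.302° is on the wrong side of the globe.)

+142.698°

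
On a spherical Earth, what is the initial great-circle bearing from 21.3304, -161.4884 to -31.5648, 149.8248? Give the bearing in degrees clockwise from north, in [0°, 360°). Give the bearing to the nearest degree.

223°

Δλ = 149.8248 − -161.4884 = 311.3132°; wrapped into (−180°, 180°]: -48.6868°.
θ = atan2( sin Δλ · cos φ₂ , cos φ₁ · sin φ₂ − sin φ₁ · cos φ₂ · cos Δλ )
  = atan2(-0.63998, -0.69221) = -137.245° → normalised to [0°, 360°): 222.755°.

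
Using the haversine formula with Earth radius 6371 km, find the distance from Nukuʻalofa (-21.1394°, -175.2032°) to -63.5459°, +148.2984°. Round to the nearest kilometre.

5442 km

Δλ = 148.2984 − -175.2032 = 323.5016°; wrapped into (−180°, 180°]: -36.4984°.
Δφ = -63.5459 − -21.1394 = -42.4065°.
a = sin²(Δφ/2) + cos φ₁ · cos φ₂ · sin²(Δλ/2) = 0.171556.
c = 2·atan2(√a, √(1−a)) = 0.85411 rad → d = 6371·c ≈ 5441.55 km.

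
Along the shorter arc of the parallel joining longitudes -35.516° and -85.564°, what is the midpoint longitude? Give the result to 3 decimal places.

Signed shortest Δλ from -35.516° to -85.564° is -50.048°.
Midpoint longitude = -35.516° + (-50.048°)/2 = -35.516° − 25.024° = -60.540°.

-60.540°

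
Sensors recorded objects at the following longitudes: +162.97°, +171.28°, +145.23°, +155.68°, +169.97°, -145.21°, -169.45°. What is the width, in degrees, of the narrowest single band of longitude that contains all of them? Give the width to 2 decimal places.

Sort the longitudes: -169.45°, -145.21°, +145.23°, +155.68°, +162.97°, +169.97°, +171.28°.
Eastward gaps between consecutive values (wrapping around): 24.24°, 290.44°, 10.45°, 7.29°, 7.00°, 1.31°, 19.27°.
Largest gap = 290.44° ⇒ minimal covering band is its complement: 360° − 290.44° = 69.56°.
Band runs from +145.23° eastward to -145.21°, crossing the antimeridian.

69.56°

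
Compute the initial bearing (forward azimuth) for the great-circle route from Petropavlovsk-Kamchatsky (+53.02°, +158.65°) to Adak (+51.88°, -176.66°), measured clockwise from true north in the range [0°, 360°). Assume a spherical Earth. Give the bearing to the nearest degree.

84°

Δλ = -176.66 − 158.65 = -335.31°; wrapped into (−180°, 180°]: 24.69°.
θ = atan2( sin Δλ · cos φ₂ , cos φ₁ · sin φ₂ − sin φ₁ · cos φ₂ · cos Δλ )
  = atan2(0.25786, 0.02519) = 84.421° → normalised to [0°, 360°): 84.421°.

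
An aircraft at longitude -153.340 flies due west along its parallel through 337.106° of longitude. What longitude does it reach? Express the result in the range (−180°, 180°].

Start at -153.340°; shift −337.106° → -490.446°.
-490.446° lies outside (−180°, 180°]; add 360° → -130.446°.

-130.446°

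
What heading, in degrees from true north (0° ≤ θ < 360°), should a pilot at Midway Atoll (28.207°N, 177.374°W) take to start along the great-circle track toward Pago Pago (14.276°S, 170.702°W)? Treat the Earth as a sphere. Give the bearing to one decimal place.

Δλ = -170.702 − -177.374 = 6.672°.
θ = atan2( sin Δλ · cos φ₂ , cos φ₁ · sin φ₂ − sin φ₁ · cos φ₂ · cos Δλ )
  = atan2(0.11260, -0.67227) = 170.492° → normalised to [0°, 360°): 170.492°.

170.5°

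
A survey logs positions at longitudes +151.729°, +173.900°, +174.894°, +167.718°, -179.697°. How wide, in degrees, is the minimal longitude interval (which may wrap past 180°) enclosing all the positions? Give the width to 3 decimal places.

Sort the longitudes: -179.697°, +151.729°, +167.718°, +173.900°, +174.894°.
Eastward gaps between consecutive values (wrapping around): 331.426°, 15.989°, 6.182°, 0.994°, 5.409°.
Largest gap = 331.426° ⇒ minimal covering band is its complement: 360° − 331.426° = 28.574°.
Band runs from +151.729° eastward to -179.697°, crossing the antimeridian.

28.574°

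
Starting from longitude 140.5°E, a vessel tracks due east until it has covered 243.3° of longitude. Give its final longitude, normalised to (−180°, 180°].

Start at +140.5°; shift +243.3° → +383.8°.
+383.8° lies outside (−180°, 180°]; subtract 360° → +23.8°.

23.8°E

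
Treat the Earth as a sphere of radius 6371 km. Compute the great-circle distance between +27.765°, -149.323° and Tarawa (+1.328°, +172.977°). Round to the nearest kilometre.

4971 km

Δλ = 172.977 − -149.323 = 322.300°; wrapped into (−180°, 180°]: -37.700°.
Δφ = 1.328 − 27.765 = -26.437°.
a = sin²(Δφ/2) + cos φ₁ · cos φ₂ · sin²(Δλ/2) = 0.144633.
c = 2·atan2(√a, √(1−a)) = 0.78025 rad → d = 6371·c ≈ 4971.00 km.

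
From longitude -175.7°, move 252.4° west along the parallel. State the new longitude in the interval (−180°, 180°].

Start at -175.7°; shift −252.4° → -428.1°.
-428.1° lies outside (−180°, 180°]; add 360° → -68.1°.

-68.1°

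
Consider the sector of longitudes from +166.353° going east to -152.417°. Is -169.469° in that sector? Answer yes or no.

Yes

Band width going east from +166.353° to -152.417°: ((-152.417 − 166.353) mod 360) = 41.230°.
Offset of -169.469° east of the west edge: ((-169.469 − 166.353) mod 360) = 24.178°.
24.178° ≤ 41.230° ⇒ inside.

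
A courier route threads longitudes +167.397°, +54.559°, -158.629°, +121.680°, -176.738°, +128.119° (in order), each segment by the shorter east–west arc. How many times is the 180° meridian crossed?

Leg 1: +167.397° → +54.559°, shortest Δλ = -112.838° (west) — does not cross 180°.
Leg 2: +54.559° → -158.629°, shortest Δλ = 146.812° (east) — crosses 180°.
Leg 3: -158.629° → +121.680°, shortest Δλ = -79.691° (west) — crosses 180°.
Leg 4: +121.680° → -176.738°, shortest Δλ = 61.582° (east) — crosses 180°.
Leg 5: -176.738° → +128.119°, shortest Δλ = -55.143° (west) — crosses 180°.
Total crossings: 4.

4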